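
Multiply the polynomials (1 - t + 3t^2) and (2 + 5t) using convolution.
Ascending coefficients: a = [1, -1, 3], b = [2, 5]. c[0] = 1×2 = 2; c[1] = 1×5 + -1×2 = 3; c[2] = -1×5 + 3×2 = 1; c[3] = 3×5 = 15. Result coefficients: [2, 3, 1, 15] → 2 + 3t + t^2 + 15t^3

2 + 3t + t^2 + 15t^3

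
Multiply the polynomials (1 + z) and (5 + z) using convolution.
Ascending coefficients: a = [1, 1], b = [5, 1]. c[0] = 1×5 = 5; c[1] = 1×1 + 1×5 = 6; c[2] = 1×1 = 1. Result coefficients: [5, 6, 1] → 5 + 6z + z^2

5 + 6z + z^2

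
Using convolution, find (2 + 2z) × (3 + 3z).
Ascending coefficients: a = [2, 2], b = [3, 3]. c[0] = 2×3 = 6; c[1] = 2×3 + 2×3 = 12; c[2] = 2×3 = 6. Result coefficients: [6, 12, 6] → 6 + 12z + 6z^2

6 + 12z + 6z^2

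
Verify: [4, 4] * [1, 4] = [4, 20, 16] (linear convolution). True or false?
Recompute linear convolution of [4, 4] and [1, 4]: y[0] = 4×1 = 4; y[1] = 4×4 + 4×1 = 20; y[2] = 4×4 = 16 → [4, 20, 16]. Given [4, 20, 16] matches, so answer: Yes

Yes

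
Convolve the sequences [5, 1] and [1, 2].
y[0] = 5×1 = 5; y[1] = 5×2 + 1×1 = 11; y[2] = 1×2 = 2

[5, 11, 2]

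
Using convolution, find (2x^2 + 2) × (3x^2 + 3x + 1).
Ascending coefficients: a = [2, 0, 2], b = [1, 3, 3]. c[0] = 2×1 = 2; c[1] = 2×3 + 0×1 = 6; c[2] = 2×3 + 0×3 + 2×1 = 8; c[3] = 0×3 + 2×3 = 6; c[4] = 2×3 = 6. Result coefficients: [2, 6, 8, 6, 6] → 6x^4 + 6x^3 + 8x^2 + 6x + 2

6x^4 + 6x^3 + 8x^2 + 6x + 2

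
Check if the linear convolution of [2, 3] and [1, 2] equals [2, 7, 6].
Recompute linear convolution of [2, 3] and [1, 2]: y[0] = 2×1 = 2; y[1] = 2×2 + 3×1 = 7; y[2] = 3×2 = 6 → [2, 7, 6]. Given [2, 7, 6] matches, so answer: Yes

Yes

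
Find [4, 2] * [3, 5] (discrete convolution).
y[0] = 4×3 = 12; y[1] = 4×5 + 2×3 = 26; y[2] = 2×5 = 10

[12, 26, 10]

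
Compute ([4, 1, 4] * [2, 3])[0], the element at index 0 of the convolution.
Use y[k] = Σ_i a[i]·b[k-i] at k=0. y[0] = 4×2 = 8

8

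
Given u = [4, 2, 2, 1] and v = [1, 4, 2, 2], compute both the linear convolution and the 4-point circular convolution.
Linear: y_lin[0] = 4×1 = 4; y_lin[1] = 4×4 + 2×1 = 18; y_lin[2] = 4×2 + 2×4 + 2×1 = 18; y_lin[3] = 4×2 + 2×2 + 2×4 + 1×1 = 21; y_lin[4] = 2×2 + 2×2 + 1×4 = 12; y_lin[5] = 2×2 + 1×2 = 6; y_lin[6] = 1×2 = 2 → [4, 18, 18, 21, 12, 6, 2]. Circular (length 4): y[0] = 4×1 + 2×2 + 2×2 + 1×4 = 16; y[1] = 4×4 + 2×1 + 2×2 + 1×2 = 24; y[2] = 4×2 + 2×4 + 2×1 + 1×2 = 20; y[3] = 4×2 + 2×2 + 2×4 + 1×1 = 21 → [16, 24, 20, 21]

Linear: [4, 18, 18, 21, 12, 6, 2], Circular: [16, 24, 20, 21]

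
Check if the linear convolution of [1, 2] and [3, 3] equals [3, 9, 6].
Recompute linear convolution of [1, 2] and [3, 3]: y[0] = 1×3 = 3; y[1] = 1×3 + 2×3 = 9; y[2] = 2×3 = 6 → [3, 9, 6]. Given [3, 9, 6] matches, so answer: Yes

Yes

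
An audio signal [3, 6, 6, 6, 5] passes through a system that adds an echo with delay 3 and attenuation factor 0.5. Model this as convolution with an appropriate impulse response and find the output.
Direct-path + delayed-attenuated-path model → impulse response h = [1, 0, 0, 0.5] (1 at lag 0, 0.5 at lag 3). Output y[n] = x[n] + 0.5·x[n - 3] (with x[n] = 0 outside 0..4): y[0] = 3 + 0.5×0 = 3; y[1] = 6 + 0.5×0 = 6; y[2] = 6 + 0.5×0 = 6; y[3] = 6 + 0.5×3 = 7.5; y[4] = 5 + 0.5×6 = 8.0; y[5] = 0 + 0.5×6 = 3.0; y[6] = 0 + 0.5×6 = 3.0; y[7] = 0 + 0.5×5 = 2.5. So y = [3, 6, 6, 7.5, 8.0, 3.0, 3.0, 2.5]

[3, 6, 6, 7.5, 8.0, 3.0, 3.0, 2.5]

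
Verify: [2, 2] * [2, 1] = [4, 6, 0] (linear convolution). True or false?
Recompute linear convolution of [2, 2] and [2, 1]: y[0] = 2×2 = 4; y[1] = 2×1 + 2×2 = 6; y[2] = 2×1 = 2 → [4, 6, 2]. Compare to given [4, 6, 0]: they differ at index 2: given 0, correct 2, so answer: No

No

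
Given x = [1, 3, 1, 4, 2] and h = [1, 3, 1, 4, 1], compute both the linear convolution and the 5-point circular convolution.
Linear: y_lin[0] = 1×1 = 1; y_lin[1] = 1×3 + 3×1 = 6; y_lin[2] = 1×1 + 3×3 + 1×1 = 11; y_lin[3] = 1×4 + 3×1 + 1×3 + 4×1 = 14; y_lin[4] = 1×1 + 3×4 + 1×1 + 4×3 + 2×1 = 28; y_lin[5] = 3×1 + 1×4 + 4×1 + 2×3 = 17; y_lin[6] = 1×1 + 4×4 + 2×1 = 19; y_lin[7] = 4×1 + 2×4 = 12; y_lin[8] = 2×1 = 2 → [1, 6, 11, 14, 28, 17, 19, 12, 2]. Circular (length 5): y[0] = 1×1 + 3×1 + 1×4 + 4×1 + 2×3 = 18; y[1] = 1×3 + 3×1 + 1×1 + 4×4 + 2×1 = 25; y[2] = 1×1 + 3×3 + 1×1 + 4×1 + 2×4 = 23; y[3] = 1×4 + 3×1 + 1×3 + 4×1 + 2×1 = 16; y[4] = 1×1 + 3×4 + 1×1 + 4×3 + 2×1 = 28 → [18, 25, 23, 16, 28]

Linear: [1, 6, 11, 14, 28, 17, 19, 12, 2], Circular: [18, 25, 23, 16, 28]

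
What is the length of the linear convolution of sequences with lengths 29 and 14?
Linear/full convolution length: m + n - 1 = 29 + 14 - 1 = 42

42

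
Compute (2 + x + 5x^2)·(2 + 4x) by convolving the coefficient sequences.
Ascending coefficients: a = [2, 1, 5], b = [2, 4]. c[0] = 2×2 = 4; c[1] = 2×4 + 1×2 = 10; c[2] = 1×4 + 5×2 = 14; c[3] = 5×4 = 20. Result coefficients: [4, 10, 14, 20] → 4 + 10x + 14x^2 + 20x^3

4 + 10x + 14x^2 + 20x^3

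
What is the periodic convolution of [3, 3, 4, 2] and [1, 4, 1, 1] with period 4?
Use y[k] = Σ_j u[j]·v[(k-j) mod 4]. y[0] = 3×1 + 3×1 + 4×1 + 2×4 = 18; y[1] = 3×4 + 3×1 + 4×1 + 2×1 = 21; y[2] = 3×1 + 3×4 + 4×1 + 2×1 = 21; y[3] = 3×1 + 3×1 + 4×4 + 2×1 = 24. Result: [18, 21, 21, 24]

[18, 21, 21, 24]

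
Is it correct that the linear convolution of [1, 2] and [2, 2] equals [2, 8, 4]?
Recompute linear convolution of [1, 2] and [2, 2]: y[0] = 1×2 = 2; y[1] = 1×2 + 2×2 = 6; y[2] = 2×2 = 4 → [2, 6, 4]. Compare to given [2, 8, 4]: they differ at index 1: given 8, correct 6, so answer: No

No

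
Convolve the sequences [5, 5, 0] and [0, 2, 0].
y[0] = 5×0 = 0; y[1] = 5×2 + 5×0 = 10; y[2] = 5×0 + 5×2 + 0×0 = 10; y[3] = 5×0 + 0×2 = 0; y[4] = 0×0 = 0

[0, 10, 10, 0, 0]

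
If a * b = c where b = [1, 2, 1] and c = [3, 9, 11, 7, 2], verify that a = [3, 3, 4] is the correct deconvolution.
Forward-compute [3, 3, 4] * [1, 2, 1]: c[0] = 3×1 = 3; c[1] = 3×2 + 3×1 = 9; c[2] = 3×1 + 3×2 + 4×1 = 13; c[3] = 3×1 + 4×2 = 11; c[4] = 4×1 = 4 → [3, 9, 13, 11, 4]. Does not match given c = [3, 9, 11, 7, 2].

Not verified. [3, 3, 4] * [1, 2, 1] = [3, 9, 13, 11, 4], which differs from [3, 9, 11, 7, 2] at index 2.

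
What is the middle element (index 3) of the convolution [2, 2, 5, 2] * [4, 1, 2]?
Use y[k] = Σ_i a[i]·b[k-i] at k=3. y[3] = 2×2 + 5×1 + 2×4 = 17

17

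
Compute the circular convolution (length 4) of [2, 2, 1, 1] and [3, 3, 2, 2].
Use y[k] = Σ_j f[j]·g[(k-j) mod 4]. y[0] = 2×3 + 2×2 + 1×2 + 1×3 = 15; y[1] = 2×3 + 2×3 + 1×2 + 1×2 = 16; y[2] = 2×2 + 2×3 + 1×3 + 1×2 = 15; y[3] = 2×2 + 2×2 + 1×3 + 1×3 = 14. Result: [15, 16, 15, 14]

[15, 16, 15, 14]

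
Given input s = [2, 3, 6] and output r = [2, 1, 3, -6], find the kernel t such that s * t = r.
Output length 4 = len(s) + len(t) - 1 ⇒ len(t) = 2. Solve t forward using t[k] = (r[k] - Σ_{i≥1} s[i]·t[k-i]) / s[0]: t[0] = r[0] / s[0] = 2 / 2 = 1; t[1] = (r[1] - 3×1) / s[0] = (1 - 3×1) / 2 = -1. So t = [1, -1]. Forward-check [2, 3, 6] * [1, -1]: r[0] = 2×1 = 2; r[1] = 2×-1 + 3×1 = 1; r[2] = 3×-1 + 6×1 = 3; r[3] = 6×-1 = -6 → [2, 1, 3, -6] ✓

[1, -1]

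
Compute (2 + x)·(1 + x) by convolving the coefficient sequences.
Ascending coefficients: a = [2, 1], b = [1, 1]. c[0] = 2×1 = 2; c[1] = 2×1 + 1×1 = 3; c[2] = 1×1 = 1. Result coefficients: [2, 3, 1] → 2 + 3x + x^2

2 + 3x + x^2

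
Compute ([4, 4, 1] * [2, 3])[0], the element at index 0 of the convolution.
Use y[k] = Σ_i a[i]·b[k-i] at k=0. y[0] = 4×2 = 8

8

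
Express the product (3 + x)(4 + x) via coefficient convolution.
Ascending coefficients: a = [3, 1], b = [4, 1]. c[0] = 3×4 = 12; c[1] = 3×1 + 1×4 = 7; c[2] = 1×1 = 1. Result coefficients: [12, 7, 1] → 12 + 7x + x^2

12 + 7x + x^2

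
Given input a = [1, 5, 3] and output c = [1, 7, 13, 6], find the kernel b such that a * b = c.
Output length 4 = len(a) + len(b) - 1 ⇒ len(b) = 2. Solve b forward using b[k] = (c[k] - Σ_{i≥1} a[i]·b[k-i]) / a[0]: b[0] = c[0] / a[0] = 1 / 1 = 1; b[1] = (c[1] - 5×1) / a[0] = (7 - 5×1) / 1 = 2. So b = [1, 2]. Forward-check [1, 5, 3] * [1, 2]: c[0] = 1×1 = 1; c[1] = 1×2 + 5×1 = 7; c[2] = 5×2 + 3×1 = 13; c[3] = 3×2 = 6 → [1, 7, 13, 6] ✓

[1, 2]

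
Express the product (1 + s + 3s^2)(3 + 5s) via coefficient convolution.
Ascending coefficients: a = [1, 1, 3], b = [3, 5]. c[0] = 1×3 = 3; c[1] = 1×5 + 1×3 = 8; c[2] = 1×5 + 3×3 = 14; c[3] = 3×5 = 15. Result coefficients: [3, 8, 14, 15] → 3 + 8s + 14s^2 + 15s^3

3 + 8s + 14s^2 + 15s^3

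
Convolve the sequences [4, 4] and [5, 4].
y[0] = 4×5 = 20; y[1] = 4×4 + 4×5 = 36; y[2] = 4×4 = 16

[20, 36, 16]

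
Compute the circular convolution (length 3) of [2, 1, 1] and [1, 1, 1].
Use y[k] = Σ_j f[j]·g[(k-j) mod 3]. y[0] = 2×1 + 1×1 + 1×1 = 4; y[1] = 2×1 + 1×1 + 1×1 = 4; y[2] = 2×1 + 1×1 + 1×1 = 4. Result: [4, 4, 4]

[4, 4, 4]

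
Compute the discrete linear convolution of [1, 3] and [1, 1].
y[0] = 1×1 = 1; y[1] = 1×1 + 3×1 = 4; y[2] = 3×1 = 3

[1, 4, 3]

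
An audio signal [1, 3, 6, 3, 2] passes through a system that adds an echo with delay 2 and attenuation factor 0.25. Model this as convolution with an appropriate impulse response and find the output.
Direct-path + delayed-attenuated-path model → impulse response h = [1, 0, 0.25] (1 at lag 0, 0.25 at lag 2). Output y[n] = x[n] + 0.25·x[n - 2] (with x[n] = 0 outside 0..4): y[0] = 1 + 0.25×0 = 1; y[1] = 3 + 0.25×0 = 3; y[2] = 6 + 0.25×1 = 6.25; y[3] = 3 + 0.25×3 = 3.75; y[4] = 2 + 0.25×6 = 3.5; y[5] = 0 + 0.25×3 = 0.75; y[6] = 0 + 0.25×2 = 0.5. So y = [1, 3, 6.25, 3.75, 3.5, 0.75, 0.5]

[1, 3, 6.25, 3.75, 3.5, 0.75, 0.5]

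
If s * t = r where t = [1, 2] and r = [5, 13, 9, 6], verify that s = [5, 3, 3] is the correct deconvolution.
Forward-compute [5, 3, 3] * [1, 2]: r[0] = 5×1 = 5; r[1] = 5×2 + 3×1 = 13; r[2] = 3×2 + 3×1 = 9; r[3] = 3×2 = 6 → [5, 13, 9, 6]. Matches given r = [5, 13, 9, 6], so verified.

Verified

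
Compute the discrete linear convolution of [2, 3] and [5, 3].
y[0] = 2×5 = 10; y[1] = 2×3 + 3×5 = 21; y[2] = 3×3 = 9

[10, 21, 9]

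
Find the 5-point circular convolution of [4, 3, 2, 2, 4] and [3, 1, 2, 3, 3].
Use y[k] = Σ_j a[j]·b[(k-j) mod 5]. y[0] = 4×3 + 3×3 + 2×3 + 2×2 + 4×1 = 35; y[1] = 4×1 + 3×3 + 2×3 + 2×3 + 4×2 = 33; y[2] = 4×2 + 3×1 + 2×3 + 2×3 + 4×3 = 35; y[3] = 4×3 + 3×2 + 2×1 + 2×3 + 4×3 = 38; y[4] = 4×3 + 3×3 + 2×2 + 2×1 + 4×3 = 39. Result: [35, 33, 35, 38, 39]

[35, 33, 35, 38, 39]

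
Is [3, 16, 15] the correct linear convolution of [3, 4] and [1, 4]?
Recompute linear convolution of [3, 4] and [1, 4]: y[0] = 3×1 = 3; y[1] = 3×4 + 4×1 = 16; y[2] = 4×4 = 16 → [3, 16, 16]. Compare to given [3, 16, 15]: they differ at index 2: given 15, correct 16, so answer: No

No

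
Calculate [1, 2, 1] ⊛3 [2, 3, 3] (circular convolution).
Use y[k] = Σ_j a[j]·b[(k-j) mod 3]. y[0] = 1×2 + 2×3 + 1×3 = 11; y[1] = 1×3 + 2×2 + 1×3 = 10; y[2] = 1×3 + 2×3 + 1×2 = 11. Result: [11, 10, 11]

[11, 10, 11]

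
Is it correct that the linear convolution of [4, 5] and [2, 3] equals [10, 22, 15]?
Recompute linear convolution of [4, 5] and [2, 3]: y[0] = 4×2 = 8; y[1] = 4×3 + 5×2 = 22; y[2] = 5×3 = 15 → [8, 22, 15]. Compare to given [10, 22, 15]: they differ at index 0: given 10, correct 8, so answer: No

No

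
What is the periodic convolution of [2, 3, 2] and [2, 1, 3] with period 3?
Use y[k] = Σ_j u[j]·v[(k-j) mod 3]. y[0] = 2×2 + 3×3 + 2×1 = 15; y[1] = 2×1 + 3×2 + 2×3 = 14; y[2] = 2×3 + 3×1 + 2×2 = 13. Result: [15, 14, 13]

[15, 14, 13]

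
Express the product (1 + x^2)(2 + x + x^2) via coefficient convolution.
Ascending coefficients: a = [1, 0, 1], b = [2, 1, 1]. c[0] = 1×2 = 2; c[1] = 1×1 + 0×2 = 1; c[2] = 1×1 + 0×1 + 1×2 = 3; c[3] = 0×1 + 1×1 = 1; c[4] = 1×1 = 1. Result coefficients: [2, 1, 3, 1, 1] → 2 + x + 3x^2 + x^3 + x^4

2 + x + 3x^2 + x^3 + x^4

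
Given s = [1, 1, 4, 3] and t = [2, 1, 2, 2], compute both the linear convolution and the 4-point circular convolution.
Linear: y_lin[0] = 1×2 = 2; y_lin[1] = 1×1 + 1×2 = 3; y_lin[2] = 1×2 + 1×1 + 4×2 = 11; y_lin[3] = 1×2 + 1×2 + 4×1 + 3×2 = 14; y_lin[4] = 1×2 + 4×2 + 3×1 = 13; y_lin[5] = 4×2 + 3×2 = 14; y_lin[6] = 3×2 = 6 → [2, 3, 11, 14, 13, 14, 6]. Circular (length 4): y[0] = 1×2 + 1×2 + 4×2 + 3×1 = 15; y[1] = 1×1 + 1×2 + 4×2 + 3×2 = 17; y[2] = 1×2 + 1×1 + 4×2 + 3×2 = 17; y[3] = 1×2 + 1×2 + 4×1 + 3×2 = 14 → [15, 17, 17, 14]

Linear: [2, 3, 11, 14, 13, 14, 6], Circular: [15, 17, 17, 14]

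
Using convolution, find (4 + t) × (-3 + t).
Ascending coefficients: a = [4, 1], b = [-3, 1]. c[0] = 4×-3 = -12; c[1] = 4×1 + 1×-3 = 1; c[2] = 1×1 = 1. Result coefficients: [-12, 1, 1] → -12 + t + t^2

-12 + t + t^2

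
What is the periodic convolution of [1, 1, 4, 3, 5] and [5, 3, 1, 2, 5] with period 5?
Use y[k] = Σ_j x[j]·h[(k-j) mod 5]. y[0] = 1×5 + 1×5 + 4×2 + 3×1 + 5×3 = 36; y[1] = 1×3 + 1×5 + 4×5 + 3×2 + 5×1 = 39; y[2] = 1×1 + 1×3 + 4×5 + 3×5 + 5×2 = 49; y[3] = 1×2 + 1×1 + 4×3 + 3×5 + 5×5 = 55; y[4] = 1×5 + 1×2 + 4×1 + 3×3 + 5×5 = 45. Result: [36, 39, 49, 55, 45]

[36, 39, 49, 55, 45]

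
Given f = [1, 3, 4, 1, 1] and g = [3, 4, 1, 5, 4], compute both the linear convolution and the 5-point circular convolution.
Linear: y_lin[0] = 1×3 = 3; y_lin[1] = 1×4 + 3×3 = 13; y_lin[2] = 1×1 + 3×4 + 4×3 = 25; y_lin[3] = 1×5 + 3×1 + 4×4 + 1×3 = 27; y_lin[4] = 1×4 + 3×5 + 4×1 + 1×4 + 1×3 = 30; y_lin[5] = 3×4 + 4×5 + 1×1 + 1×4 = 37; y_lin[6] = 4×4 + 1×5 + 1×1 = 22; y_lin[7] = 1×4 + 1×5 = 9; y_lin[8] = 1×4 = 4 → [3, 13, 25, 27, 30, 37, 22, 9, 4]. Circular (length 5): y[0] = 1×3 + 3×4 + 4×5 + 1×1 + 1×4 = 40; y[1] = 1×4 + 3×3 + 4×4 + 1×5 + 1×1 = 35; y[2] = 1×1 + 3×4 + 4×3 + 1×4 + 1×5 = 34; y[3] = 1×5 + 3×1 + 4×4 + 1×3 + 1×4 = 31; y[4] = 1×4 + 3×5 + 4×1 + 1×4 + 1×3 = 30 → [40, 35, 34, 31, 30]

Linear: [3, 13, 25, 27, 30, 37, 22, 9, 4], Circular: [40, 35, 34, 31, 30]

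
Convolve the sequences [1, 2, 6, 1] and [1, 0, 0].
y[0] = 1×1 = 1; y[1] = 1×0 + 2×1 = 2; y[2] = 1×0 + 2×0 + 6×1 = 6; y[3] = 2×0 + 6×0 + 1×1 = 1; y[4] = 6×0 + 1×0 = 0; y[5] = 1×0 = 0

[1, 2, 6, 1, 0, 0]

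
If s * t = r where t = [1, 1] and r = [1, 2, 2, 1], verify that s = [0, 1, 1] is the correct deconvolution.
Forward-compute [0, 1, 1] * [1, 1]: r[0] = 0×1 = 0; r[1] = 0×1 + 1×1 = 1; r[2] = 1×1 + 1×1 = 2; r[3] = 1×1 = 1 → [0, 1, 2, 1]. Does not match given r = [1, 2, 2, 1].

Not verified. [0, 1, 1] * [1, 1] = [0, 1, 2, 1], which differs from [1, 2, 2, 1] at index 0.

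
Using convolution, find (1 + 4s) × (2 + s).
Ascending coefficients: a = [1, 4], b = [2, 1]. c[0] = 1×2 = 2; c[1] = 1×1 + 4×2 = 9; c[2] = 4×1 = 4. Result coefficients: [2, 9, 4] → 2 + 9s + 4s^2

2 + 9s + 4s^2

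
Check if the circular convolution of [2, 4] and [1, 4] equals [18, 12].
Recompute circular convolution of [2, 4] and [1, 4]: y[0] = 2×1 + 4×4 = 18; y[1] = 2×4 + 4×1 = 12 → [18, 12]. Given [18, 12] matches, so answer: Yes

Yes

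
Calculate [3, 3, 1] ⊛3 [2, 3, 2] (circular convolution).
Use y[k] = Σ_j a[j]·b[(k-j) mod 3]. y[0] = 3×2 + 3×2 + 1×3 = 15; y[1] = 3×3 + 3×2 + 1×2 = 17; y[2] = 3×2 + 3×3 + 1×2 = 17. Result: [15, 17, 17]

[15, 17, 17]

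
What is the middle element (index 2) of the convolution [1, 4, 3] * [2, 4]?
Use y[k] = Σ_i a[i]·b[k-i] at k=2. y[2] = 4×4 + 3×2 = 22

22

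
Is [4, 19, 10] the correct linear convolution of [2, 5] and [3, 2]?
Recompute linear convolution of [2, 5] and [3, 2]: y[0] = 2×3 = 6; y[1] = 2×2 + 5×3 = 19; y[2] = 5×2 = 10 → [6, 19, 10]. Compare to given [4, 19, 10]: they differ at index 0: given 4, correct 6, so answer: No

No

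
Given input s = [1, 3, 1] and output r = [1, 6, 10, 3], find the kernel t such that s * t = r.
Output length 4 = len(s) + len(t) - 1 ⇒ len(t) = 2. Solve t forward using t[k] = (r[k] - Σ_{i≥1} s[i]·t[k-i]) / s[0]: t[0] = r[0] / s[0] = 1 / 1 = 1; t[1] = (r[1] - 3×1) / s[0] = (6 - 3×1) / 1 = 3. So t = [1, 3]. Forward-check [1, 3, 1] * [1, 3]: r[0] = 1×1 = 1; r[1] = 1×3 + 3×1 = 6; r[2] = 3×3 + 1×1 = 10; r[3] = 1×3 = 3 → [1, 6, 10, 3] ✓

[1, 3]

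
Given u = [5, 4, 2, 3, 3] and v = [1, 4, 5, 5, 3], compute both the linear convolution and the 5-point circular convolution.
Linear: y_lin[0] = 5×1 = 5; y_lin[1] = 5×4 + 4×1 = 24; y_lin[2] = 5×5 + 4×4 + 2×1 = 43; y_lin[3] = 5×5 + 4×5 + 2×4 + 3×1 = 56; y_lin[4] = 5×3 + 4×5 + 2×5 + 3×4 + 3×1 = 60; y_lin[5] = 4×3 + 2×5 + 3×5 + 3×4 = 49; y_lin[6] = 2×3 + 3×5 + 3×5 = 36; y_lin[7] = 3×3 + 3×5 = 24; y_lin[8] = 3×3 = 9 → [5, 24, 43, 56, 60, 49, 36, 24, 9]. Circular (length 5): y[0] = 5×1 + 4×3 + 2×5 + 3×5 + 3×4 = 54; y[1] = 5×4 + 4×1 + 2×3 + 3×5 + 3×5 = 60; y[2] = 5×5 + 4×4 + 2×1 + 3×3 + 3×5 = 67; y[3] = 5×5 + 4×5 + 2×4 + 3×1 + 3×3 = 65; y[4] = 5×3 + 4×5 + 2×5 + 3×4 + 3×1 = 60 → [54, 60, 67, 65, 60]

Linear: [5, 24, 43, 56, 60, 49, 36, 24, 9], Circular: [54, 60, 67, 65, 60]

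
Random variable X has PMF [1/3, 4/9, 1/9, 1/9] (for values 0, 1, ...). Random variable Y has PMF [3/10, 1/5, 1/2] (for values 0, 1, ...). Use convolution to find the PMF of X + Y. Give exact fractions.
P(X+Y=k) = Σ_i P(X=i)·P(Y=k-i) — a convolution of [1/3, 4/9, 1/9, 1/9] and [3/10, 1/5, 1/2]. P(X+Y=0) = (1/3)×(3/10) = 1/10; P(X+Y=1) = (1/3)×(1/5) + (4/9)×(3/10) = 1/15 + 2/15 = 1/5; P(X+Y=2) = (1/3)×(1/2) + (4/9)×(1/5) + (1/9)×(3/10) = 1/6 + 4/45 + 1/30 = 13/45; P(X+Y=3) = (4/9)×(1/2) + (1/9)×(1/5) + (1/9)×(3/10) = 2/9 + 1/45 + 1/30 = 5/18; P(X+Y=4) = (1/9)×(1/2) + (1/9)×(1/5) = 1/18 + 1/45 = 7/90; P(X+Y=5) = (1/9)×(1/2) = 1/18. PMF: [1/10, 1/5, 13/45, 5/18, 7/90, 1/18] (sums to 1 ✓)

[1/10, 1/5, 13/45, 5/18, 7/90, 1/18]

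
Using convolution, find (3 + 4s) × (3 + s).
Ascending coefficients: a = [3, 4], b = [3, 1]. c[0] = 3×3 = 9; c[1] = 3×1 + 4×3 = 15; c[2] = 4×1 = 4. Result coefficients: [9, 15, 4] → 9 + 15s + 4s^2

9 + 15s + 4s^2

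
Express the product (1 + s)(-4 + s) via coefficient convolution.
Ascending coefficients: a = [1, 1], b = [-4, 1]. c[0] = 1×-4 = -4; c[1] = 1×1 + 1×-4 = -3; c[2] = 1×1 = 1. Result coefficients: [-4, -3, 1] → -4 - 3s + s^2

-4 - 3s + s^2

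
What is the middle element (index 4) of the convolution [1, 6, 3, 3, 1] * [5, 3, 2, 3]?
Use y[k] = Σ_i a[i]·b[k-i] at k=4. y[4] = 6×3 + 3×2 + 3×3 + 1×5 = 38

38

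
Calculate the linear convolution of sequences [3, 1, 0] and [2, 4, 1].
y[0] = 3×2 = 6; y[1] = 3×4 + 1×2 = 14; y[2] = 3×1 + 1×4 + 0×2 = 7; y[3] = 1×1 + 0×4 = 1; y[4] = 0×1 = 0

[6, 14, 7, 1, 0]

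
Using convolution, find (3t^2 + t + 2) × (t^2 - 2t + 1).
Ascending coefficients: a = [2, 1, 3], b = [1, -2, 1]. c[0] = 2×1 = 2; c[1] = 2×-2 + 1×1 = -3; c[2] = 2×1 + 1×-2 + 3×1 = 3; c[3] = 1×1 + 3×-2 = -5; c[4] = 3×1 = 3. Result coefficients: [2, -3, 3, -5, 3] → 3t^4 - 5t^3 + 3t^2 - 3t + 2

3t^4 - 5t^3 + 3t^2 - 3t + 2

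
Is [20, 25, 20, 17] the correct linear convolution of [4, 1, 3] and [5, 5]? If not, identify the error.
Recompute linear convolution of [4, 1, 3] and [5, 5]: y[0] = 4×5 = 20; y[1] = 4×5 + 1×5 = 25; y[2] = 1×5 + 3×5 = 20; y[3] = 3×5 = 15 → [20, 25, 20, 15]. Compare to given [20, 25, 20, 17]: they differ at index 3: given 17, correct 15, so answer: No

No. Error at index 3: given 17, correct 15.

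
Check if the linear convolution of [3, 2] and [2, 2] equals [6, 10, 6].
Recompute linear convolution of [3, 2] and [2, 2]: y[0] = 3×2 = 6; y[1] = 3×2 + 2×2 = 10; y[2] = 2×2 = 4 → [6, 10, 4]. Compare to given [6, 10, 6]: they differ at index 2: given 6, correct 4, so answer: No

No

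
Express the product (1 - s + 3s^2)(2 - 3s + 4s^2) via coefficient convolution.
Ascending coefficients: a = [1, -1, 3], b = [2, -3, 4]. c[0] = 1×2 = 2; c[1] = 1×-3 + -1×2 = -5; c[2] = 1×4 + -1×-3 + 3×2 = 13; c[3] = -1×4 + 3×-3 = -13; c[4] = 3×4 = 12. Result coefficients: [2, -5, 13, -13, 12] → 2 - 5s + 13s^2 - 13s^3 + 12s^4

2 - 5s + 13s^2 - 13s^3 + 12s^4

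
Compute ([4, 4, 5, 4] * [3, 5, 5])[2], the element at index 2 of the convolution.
Use y[k] = Σ_i a[i]·b[k-i] at k=2. y[2] = 4×5 + 4×5 + 5×3 = 55

55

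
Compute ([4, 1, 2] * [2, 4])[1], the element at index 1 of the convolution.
Use y[k] = Σ_i a[i]·b[k-i] at k=1. y[1] = 4×4 + 1×2 = 18

18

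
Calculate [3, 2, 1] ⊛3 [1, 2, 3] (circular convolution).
Use y[k] = Σ_j a[j]·b[(k-j) mod 3]. y[0] = 3×1 + 2×3 + 1×2 = 11; y[1] = 3×2 + 2×1 + 1×3 = 11; y[2] = 3×3 + 2×2 + 1×1 = 14. Result: [11, 11, 14]

[11, 11, 14]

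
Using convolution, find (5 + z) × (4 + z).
Ascending coefficients: a = [5, 1], b = [4, 1]. c[0] = 5×4 = 20; c[1] = 5×1 + 1×4 = 9; c[2] = 1×1 = 1. Result coefficients: [20, 9, 1] → 20 + 9z + z^2

20 + 9z + z^2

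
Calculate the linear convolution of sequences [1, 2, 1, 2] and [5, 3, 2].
y[0] = 1×5 = 5; y[1] = 1×3 + 2×5 = 13; y[2] = 1×2 + 2×3 + 1×5 = 13; y[3] = 2×2 + 1×3 + 2×5 = 17; y[4] = 1×2 + 2×3 = 8; y[5] = 2×2 = 4

[5, 13, 13, 17, 8, 4]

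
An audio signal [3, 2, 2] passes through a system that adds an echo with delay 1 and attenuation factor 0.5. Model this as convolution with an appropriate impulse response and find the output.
Direct-path + delayed-attenuated-path model → impulse response h = [1, 0.5] (1 at lag 0, 0.5 at lag 1). Output y[n] = x[n] + 0.5·x[n - 1] (with x[n] = 0 outside 0..2): y[0] = 3 + 0.5×0 = 3; y[1] = 2 + 0.5×3 = 3.5; y[2] = 2 + 0.5×2 = 3.0; y[3] = 0 + 0.5×2 = 1.0. So y = [3, 3.5, 3.0, 1.0]

[3, 3.5, 3.0, 1.0]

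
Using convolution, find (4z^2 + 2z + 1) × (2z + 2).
Ascending coefficients: a = [1, 2, 4], b = [2, 2]. c[0] = 1×2 = 2; c[1] = 1×2 + 2×2 = 6; c[2] = 2×2 + 4×2 = 12; c[3] = 4×2 = 8. Result coefficients: [2, 6, 12, 8] → 8z^3 + 12z^2 + 6z + 2

8z^3 + 12z^2 + 6z + 2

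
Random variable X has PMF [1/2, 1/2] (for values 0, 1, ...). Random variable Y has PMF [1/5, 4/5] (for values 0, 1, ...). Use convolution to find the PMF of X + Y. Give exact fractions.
P(X+Y=k) = Σ_i P(X=i)·P(Y=k-i) — a convolution of [1/2, 1/2] and [1/5, 4/5]. P(X+Y=0) = (1/2)×(1/5) = 1/10; P(X+Y=1) = (1/2)×(4/5) + (1/2)×(1/5) = 2/5 + 1/10 = 1/2; P(X+Y=2) = (1/2)×(4/5) = 2/5. PMF: [1/10, 1/2, 2/5] (sums to 1 ✓)

[1/10, 1/2, 2/5]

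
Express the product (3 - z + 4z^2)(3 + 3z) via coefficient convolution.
Ascending coefficients: a = [3, -1, 4], b = [3, 3]. c[0] = 3×3 = 9; c[1] = 3×3 + -1×3 = 6; c[2] = -1×3 + 4×3 = 9; c[3] = 4×3 = 12. Result coefficients: [9, 6, 9, 12] → 9 + 6z + 9z^2 + 12z^3

9 + 6z + 9z^2 + 12z^3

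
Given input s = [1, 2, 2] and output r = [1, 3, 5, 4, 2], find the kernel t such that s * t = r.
Output length 5 = len(s) + len(t) - 1 ⇒ len(t) = 3. Solve t forward using t[k] = (r[k] - Σ_{i≥1} s[i]·t[k-i]) / s[0]: t[0] = r[0] / s[0] = 1 / 1 = 1; t[1] = (r[1] - 2×1) / s[0] = (3 - 2×1) / 1 = 1; t[2] = (r[2] - 2×1 - 2×1) / s[0] = (5 - 2×1 - 2×1) / 1 = 1. So t = [1, 1, 1]. Forward-check [1, 2, 2] * [1, 1, 1]: r[0] = 1×1 = 1; r[1] = 1×1 + 2×1 = 3; r[2] = 1×1 + 2×1 + 2×1 = 5; r[3] = 2×1 + 2×1 = 4; r[4] = 2×1 = 2 → [1, 3, 5, 4, 2] ✓

[1, 1, 1]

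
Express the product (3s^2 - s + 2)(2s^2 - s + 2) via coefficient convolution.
Ascending coefficients: a = [2, -1, 3], b = [2, -1, 2]. c[0] = 2×2 = 4; c[1] = 2×-1 + -1×2 = -4; c[2] = 2×2 + -1×-1 + 3×2 = 11; c[3] = -1×2 + 3×-1 = -5; c[4] = 3×2 = 6. Result coefficients: [4, -4, 11, -5, 6] → 6s^4 - 5s^3 + 11s^2 - 4s + 4

6s^4 - 5s^3 + 11s^2 - 4s + 4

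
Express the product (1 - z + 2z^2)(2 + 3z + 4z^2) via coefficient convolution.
Ascending coefficients: a = [1, -1, 2], b = [2, 3, 4]. c[0] = 1×2 = 2; c[1] = 1×3 + -1×2 = 1; c[2] = 1×4 + -1×3 + 2×2 = 5; c[3] = -1×4 + 2×3 = 2; c[4] = 2×4 = 8. Result coefficients: [2, 1, 5, 2, 8] → 2 + z + 5z^2 + 2z^3 + 8z^4

2 + z + 5z^2 + 2z^3 + 8z^4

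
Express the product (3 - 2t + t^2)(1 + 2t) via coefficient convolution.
Ascending coefficients: a = [3, -2, 1], b = [1, 2]. c[0] = 3×1 = 3; c[1] = 3×2 + -2×1 = 4; c[2] = -2×2 + 1×1 = -3; c[3] = 1×2 = 2. Result coefficients: [3, 4, -3, 2] → 3 + 4t - 3t^2 + 2t^3

3 + 4t - 3t^2 + 2t^3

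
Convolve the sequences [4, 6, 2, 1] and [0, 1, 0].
y[0] = 4×0 = 0; y[1] = 4×1 + 6×0 = 4; y[2] = 4×0 + 6×1 + 2×0 = 6; y[3] = 6×0 + 2×1 + 1×0 = 2; y[4] = 2×0 + 1×1 = 1; y[5] = 1×0 = 0

[0, 4, 6, 2, 1, 0]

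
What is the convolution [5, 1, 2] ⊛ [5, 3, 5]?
y[0] = 5×5 = 25; y[1] = 5×3 + 1×5 = 20; y[2] = 5×5 + 1×3 + 2×5 = 38; y[3] = 1×5 + 2×3 = 11; y[4] = 2×5 = 10

[25, 20, 38, 11, 10]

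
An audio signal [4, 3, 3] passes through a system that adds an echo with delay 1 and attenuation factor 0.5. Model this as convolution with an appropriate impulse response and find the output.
Direct-path + delayed-attenuated-path model → impulse response h = [1, 0.5] (1 at lag 0, 0.5 at lag 1). Output y[n] = x[n] + 0.5·x[n - 1] (with x[n] = 0 outside 0..2): y[0] = 4 + 0.5×0 = 4; y[1] = 3 + 0.5×4 = 5.0; y[2] = 3 + 0.5×3 = 4.5; y[3] = 0 + 0.5×3 = 1.5. So y = [4, 5.0, 4.5, 1.5]

[4, 5.0, 4.5, 1.5]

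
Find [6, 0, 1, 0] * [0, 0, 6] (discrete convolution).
y[0] = 6×0 = 0; y[1] = 6×0 + 0×0 = 0; y[2] = 6×6 + 0×0 + 1×0 = 36; y[3] = 0×6 + 1×0 + 0×0 = 0; y[4] = 1×6 + 0×0 = 6; y[5] = 0×6 = 0

[0, 0, 36, 0, 6, 0]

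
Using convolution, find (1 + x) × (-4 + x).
Ascending coefficients: a = [1, 1], b = [-4, 1]. c[0] = 1×-4 = -4; c[1] = 1×1 + 1×-4 = -3; c[2] = 1×1 = 1. Result coefficients: [-4, -3, 1] → -4 - 3x + x^2

-4 - 3x + x^2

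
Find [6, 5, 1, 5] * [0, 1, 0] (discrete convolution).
y[0] = 6×0 = 0; y[1] = 6×1 + 5×0 = 6; y[2] = 6×0 + 5×1 + 1×0 = 5; y[3] = 5×0 + 1×1 + 5×0 = 1; y[4] = 1×0 + 5×1 = 5; y[5] = 5×0 = 0

[0, 6, 5, 1, 5, 0]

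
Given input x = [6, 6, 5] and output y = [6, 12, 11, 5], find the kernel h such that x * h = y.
Output length 4 = len(x) + len(h) - 1 ⇒ len(h) = 2. Solve h forward using h[k] = (y[k] - Σ_{i≥1} x[i]·h[k-i]) / x[0]: h[0] = y[0] / x[0] = 6 / 6 = 1; h[1] = (y[1] - 6×1) / x[0] = (12 - 6×1) / 6 = 1. So h = [1, 1]. Forward-check [6, 6, 5] * [1, 1]: y[0] = 6×1 = 6; y[1] = 6×1 + 6×1 = 12; y[2] = 6×1 + 5×1 = 11; y[3] = 5×1 = 5 → [6, 12, 11, 5] ✓

[1, 1]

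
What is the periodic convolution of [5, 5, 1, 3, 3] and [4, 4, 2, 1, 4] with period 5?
Use y[k] = Σ_j u[j]·v[(k-j) mod 5]. y[0] = 5×4 + 5×4 + 1×1 + 3×2 + 3×4 = 59; y[1] = 5×4 + 5×4 + 1×4 + 3×1 + 3×2 = 53; y[2] = 5×2 + 5×4 + 1×4 + 3×4 + 3×1 = 49; y[3] = 5×1 + 5×2 + 1×4 + 3×4 + 3×4 = 43; y[4] = 5×4 + 5×1 + 1×2 + 3×4 + 3×4 = 51. Result: [59, 53, 49, 43, 51]

[59, 53, 49, 43, 51]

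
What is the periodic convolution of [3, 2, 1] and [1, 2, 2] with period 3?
Use y[k] = Σ_j x[j]·h[(k-j) mod 3]. y[0] = 3×1 + 2×2 + 1×2 = 9; y[1] = 3×2 + 2×1 + 1×2 = 10; y[2] = 3×2 + 2×2 + 1×1 = 11. Result: [9, 10, 11]

[9, 10, 11]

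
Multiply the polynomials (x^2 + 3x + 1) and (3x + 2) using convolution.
Ascending coefficients: a = [1, 3, 1], b = [2, 3]. c[0] = 1×2 = 2; c[1] = 1×3 + 3×2 = 9; c[2] = 3×3 + 1×2 = 11; c[3] = 1×3 = 3. Result coefficients: [2, 9, 11, 3] → 3x^3 + 11x^2 + 9x + 2

3x^3 + 11x^2 + 9x + 2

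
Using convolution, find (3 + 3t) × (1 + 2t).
Ascending coefficients: a = [3, 3], b = [1, 2]. c[0] = 3×1 = 3; c[1] = 3×2 + 3×1 = 9; c[2] = 3×2 = 6. Result coefficients: [3, 9, 6] → 3 + 9t + 6t^2

3 + 9t + 6t^2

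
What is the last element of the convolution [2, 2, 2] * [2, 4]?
Use y[k] = Σ_i a[i]·b[k-i] at k=3. y[3] = 2×4 = 8

8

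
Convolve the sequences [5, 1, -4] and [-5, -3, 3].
y[0] = 5×-5 = -25; y[1] = 5×-3 + 1×-5 = -20; y[2] = 5×3 + 1×-3 + -4×-5 = 32; y[3] = 1×3 + -4×-3 = 15; y[4] = -4×3 = -12

[-25, -20, 32, 15, -12]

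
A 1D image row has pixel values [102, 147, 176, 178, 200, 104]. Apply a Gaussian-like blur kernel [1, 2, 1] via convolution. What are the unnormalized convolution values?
Convolve image row [102, 147, 176, 178, 200, 104] with kernel [1, 2, 1]: y[0] = 102×1 = 102; y[1] = 102×2 + 147×1 = 351; y[2] = 102×1 + 147×2 + 176×1 = 572; y[3] = 147×1 + 176×2 + 178×1 = 677; y[4] = 176×1 + 178×2 + 200×1 = 732; y[5] = 178×1 + 200×2 + 104×1 = 682; y[6] = 200×1 + 104×2 = 408; y[7] = 104×1 = 104 → [102, 351, 572, 677, 732, 682, 408, 104]. Normalization factor = sum(kernel) = 4.

[102, 351, 572, 677, 732, 682, 408, 104]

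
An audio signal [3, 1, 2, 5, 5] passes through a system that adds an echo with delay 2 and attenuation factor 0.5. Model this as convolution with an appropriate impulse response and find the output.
Direct-path + delayed-attenuated-path model → impulse response h = [1, 0, 0.5] (1 at lag 0, 0.5 at lag 2). Output y[n] = x[n] + 0.5·x[n - 2] (with x[n] = 0 outside 0..4): y[0] = 3 + 0.5×0 = 3; y[1] = 1 + 0.5×0 = 1; y[2] = 2 + 0.5×3 = 3.5; y[3] = 5 + 0.5×1 = 5.5; y[4] = 5 + 0.5×2 = 6.0; y[5] = 0 + 0.5×5 = 2.5; y[6] = 0 + 0.5×5 = 2.5. So y = [3, 1, 3.5, 5.5, 6.0, 2.5, 2.5]

[3, 1, 3.5, 5.5, 6.0, 2.5, 2.5]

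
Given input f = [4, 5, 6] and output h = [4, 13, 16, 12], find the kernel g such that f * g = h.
Output length 4 = len(f) + len(g) - 1 ⇒ len(g) = 2. Solve g forward using g[k] = (h[k] - Σ_{i≥1} f[i]·g[k-i]) / f[0]: g[0] = h[0] / f[0] = 4 / 4 = 1; g[1] = (h[1] - 5×1) / f[0] = (13 - 5×1) / 4 = 2. So g = [1, 2]. Forward-check [4, 5, 6] * [1, 2]: h[0] = 4×1 = 4; h[1] = 4×2 + 5×1 = 13; h[2] = 5×2 + 6×1 = 16; h[3] = 6×2 = 12 → [4, 13, 16, 12] ✓

[1, 2]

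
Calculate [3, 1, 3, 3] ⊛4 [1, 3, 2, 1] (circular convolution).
Use y[k] = Σ_j f[j]·g[(k-j) mod 4]. y[0] = 3×1 + 1×1 + 3×2 + 3×3 = 19; y[1] = 3×3 + 1×1 + 3×1 + 3×2 = 19; y[2] = 3×2 + 1×3 + 3×1 + 3×1 = 15; y[3] = 3×1 + 1×2 + 3×3 + 3×1 = 17. Result: [19, 19, 15, 17]

[19, 19, 15, 17]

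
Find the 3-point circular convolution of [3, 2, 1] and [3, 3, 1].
Use y[k] = Σ_j a[j]·b[(k-j) mod 3]. y[0] = 3×3 + 2×1 + 1×3 = 14; y[1] = 3×3 + 2×3 + 1×1 = 16; y[2] = 3×1 + 2×3 + 1×3 = 12. Result: [14, 16, 12]

[14, 16, 12]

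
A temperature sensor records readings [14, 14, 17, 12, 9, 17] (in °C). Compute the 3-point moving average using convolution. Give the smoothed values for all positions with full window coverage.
3-point moving average kernel = [1, 1, 1]. Apply in 'valid' mode (full window coverage): avg[0] = (14 + 14 + 17) / 3 = 15.0; avg[1] = (14 + 17 + 12) / 3 = 14.33; avg[2] = (17 + 12 + 9) / 3 = 12.67; avg[3] = (12 + 9 + 17) / 3 = 12.67. Smoothed values: [15.0, 14.33, 12.67, 12.67]

[15.0, 14.33, 12.67, 12.67]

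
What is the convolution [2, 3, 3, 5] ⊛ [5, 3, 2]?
y[0] = 2×5 = 10; y[1] = 2×3 + 3×5 = 21; y[2] = 2×2 + 3×3 + 3×5 = 28; y[3] = 3×2 + 3×3 + 5×5 = 40; y[4] = 3×2 + 5×3 = 21; y[5] = 5×2 = 10

[10, 21, 28, 40, 21, 10]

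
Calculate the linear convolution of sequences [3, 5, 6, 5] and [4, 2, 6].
y[0] = 3×4 = 12; y[1] = 3×2 + 5×4 = 26; y[2] = 3×6 + 5×2 + 6×4 = 52; y[3] = 5×6 + 6×2 + 5×4 = 62; y[4] = 6×6 + 5×2 = 46; y[5] = 5×6 = 30

[12, 26, 52, 62, 46, 30]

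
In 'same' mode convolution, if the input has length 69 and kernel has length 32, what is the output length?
'Same' mode returns an output with the same length as the input: 69

69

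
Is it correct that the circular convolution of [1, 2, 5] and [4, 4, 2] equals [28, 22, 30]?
Recompute circular convolution of [1, 2, 5] and [4, 4, 2]: y[0] = 1×4 + 2×2 + 5×4 = 28; y[1] = 1×4 + 2×4 + 5×2 = 22; y[2] = 1×2 + 2×4 + 5×4 = 30 → [28, 22, 30]. Given [28, 22, 30] matches, so answer: Yes

Yes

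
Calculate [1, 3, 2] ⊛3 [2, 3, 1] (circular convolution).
Use y[k] = Σ_j f[j]·g[(k-j) mod 3]. y[0] = 1×2 + 3×1 + 2×3 = 11; y[1] = 1×3 + 3×2 + 2×1 = 11; y[2] = 1×1 + 3×3 + 2×2 = 14. Result: [11, 11, 14]

[11, 11, 14]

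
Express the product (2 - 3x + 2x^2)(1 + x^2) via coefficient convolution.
Ascending coefficients: a = [2, -3, 2], b = [1, 0, 1]. c[0] = 2×1 = 2; c[1] = 2×0 + -3×1 = -3; c[2] = 2×1 + -3×0 + 2×1 = 4; c[3] = -3×1 + 2×0 = -3; c[4] = 2×1 = 2. Result coefficients: [2, -3, 4, -3, 2] → 2 - 3x + 4x^2 - 3x^3 + 2x^4

2 - 3x + 4x^2 - 3x^3 + 2x^4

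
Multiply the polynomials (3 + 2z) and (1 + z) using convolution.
Ascending coefficients: a = [3, 2], b = [1, 1]. c[0] = 3×1 = 3; c[1] = 3×1 + 2×1 = 5; c[2] = 2×1 = 2. Result coefficients: [3, 5, 2] → 3 + 5z + 2z^2

3 + 5z + 2z^2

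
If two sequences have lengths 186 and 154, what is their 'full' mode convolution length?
Linear/full convolution length: m + n - 1 = 186 + 154 - 1 = 339

339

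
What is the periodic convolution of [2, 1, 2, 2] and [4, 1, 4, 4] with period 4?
Use y[k] = Σ_j u[j]·v[(k-j) mod 4]. y[0] = 2×4 + 1×4 + 2×4 + 2×1 = 22; y[1] = 2×1 + 1×4 + 2×4 + 2×4 = 22; y[2] = 2×4 + 1×1 + 2×4 + 2×4 = 25; y[3] = 2×4 + 1×4 + 2×1 + 2×4 = 22. Result: [22, 22, 25, 22]

[22, 22, 25, 22]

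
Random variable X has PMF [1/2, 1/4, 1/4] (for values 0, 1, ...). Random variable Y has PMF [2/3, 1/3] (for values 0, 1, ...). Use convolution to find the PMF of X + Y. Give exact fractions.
P(X+Y=k) = Σ_i P(X=i)·P(Y=k-i) — a convolution of [1/2, 1/4, 1/4] and [2/3, 1/3]. P(X+Y=0) = (1/2)×(2/3) = 1/3; P(X+Y=1) = (1/2)×(1/3) + (1/4)×(2/3) = 1/6 + 1/6 = 1/3; P(X+Y=2) = (1/4)×(1/3) + (1/4)×(2/3) = 1/12 + 1/6 = 1/4; P(X+Y=3) = (1/4)×(1/3) = 1/12. PMF: [1/3, 1/3, 1/4, 1/12] (sums to 1 ✓)

[1/3, 1/3, 1/4, 1/12]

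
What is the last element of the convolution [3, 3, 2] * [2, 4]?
Use y[k] = Σ_i a[i]·b[k-i] at k=3. y[3] = 2×4 = 8

8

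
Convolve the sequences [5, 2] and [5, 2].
y[0] = 5×5 = 25; y[1] = 5×2 + 2×5 = 20; y[2] = 2×2 = 4

[25, 20, 4]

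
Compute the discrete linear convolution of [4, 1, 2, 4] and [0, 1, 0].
y[0] = 4×0 = 0; y[1] = 4×1 + 1×0 = 4; y[2] = 4×0 + 1×1 + 2×0 = 1; y[3] = 1×0 + 2×1 + 4×0 = 2; y[4] = 2×0 + 4×1 = 4; y[5] = 4×0 = 0

[0, 4, 1, 2, 4, 0]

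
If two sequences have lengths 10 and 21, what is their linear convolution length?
Linear/full convolution length: m + n - 1 = 10 + 21 - 1 = 30

30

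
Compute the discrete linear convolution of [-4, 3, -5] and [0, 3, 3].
y[0] = -4×0 = 0; y[1] = -4×3 + 3×0 = -12; y[2] = -4×3 + 3×3 + -5×0 = -3; y[3] = 3×3 + -5×3 = -6; y[4] = -5×3 = -15

[0, -12, -3, -6, -15]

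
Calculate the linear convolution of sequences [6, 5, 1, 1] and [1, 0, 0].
y[0] = 6×1 = 6; y[1] = 6×0 + 5×1 = 5; y[2] = 6×0 + 5×0 + 1×1 = 1; y[3] = 5×0 + 1×0 + 1×1 = 1; y[4] = 1×0 + 1×0 = 0; y[5] = 1×0 = 0

[6, 5, 1, 1, 0, 0]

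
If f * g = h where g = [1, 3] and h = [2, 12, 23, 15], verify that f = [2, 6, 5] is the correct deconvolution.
Forward-compute [2, 6, 5] * [1, 3]: h[0] = 2×1 = 2; h[1] = 2×3 + 6×1 = 12; h[2] = 6×3 + 5×1 = 23; h[3] = 5×3 = 15 → [2, 12, 23, 15]. Matches given h = [2, 12, 23, 15], so verified.

Verified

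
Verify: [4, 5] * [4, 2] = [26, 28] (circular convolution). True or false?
Recompute circular convolution of [4, 5] and [4, 2]: y[0] = 4×4 + 5×2 = 26; y[1] = 4×2 + 5×4 = 28 → [26, 28]. Given [26, 28] matches, so answer: Yes

Yes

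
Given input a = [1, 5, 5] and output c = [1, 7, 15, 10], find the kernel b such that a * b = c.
Output length 4 = len(a) + len(b) - 1 ⇒ len(b) = 2. Solve b forward using b[k] = (c[k] - Σ_{i≥1} a[i]·b[k-i]) / a[0]: b[0] = c[0] / a[0] = 1 / 1 = 1; b[1] = (c[1] - 5×1) / a[0] = (7 - 5×1) / 1 = 2. So b = [1, 2]. Forward-check [1, 5, 5] * [1, 2]: c[0] = 1×1 = 1; c[1] = 1×2 + 5×1 = 7; c[2] = 5×2 + 5×1 = 15; c[3] = 5×2 = 10 → [1, 7, 15, 10] ✓

[1, 2]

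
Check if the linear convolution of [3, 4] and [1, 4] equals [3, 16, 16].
Recompute linear convolution of [3, 4] and [1, 4]: y[0] = 3×1 = 3; y[1] = 3×4 + 4×1 = 16; y[2] = 4×4 = 16 → [3, 16, 16]. Given [3, 16, 16] matches, so answer: Yes

Yes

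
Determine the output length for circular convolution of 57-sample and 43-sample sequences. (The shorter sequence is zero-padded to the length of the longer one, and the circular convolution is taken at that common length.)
Circular convolution (zero-padding the shorter input) has length max(m, n) = max(57, 43) = 57

57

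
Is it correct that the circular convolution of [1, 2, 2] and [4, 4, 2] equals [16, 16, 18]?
Recompute circular convolution of [1, 2, 2] and [4, 4, 2]: y[0] = 1×4 + 2×2 + 2×4 = 16; y[1] = 1×4 + 2×4 + 2×2 = 16; y[2] = 1×2 + 2×4 + 2×4 = 18 → [16, 16, 18]. Given [16, 16, 18] matches, so answer: Yes

Yes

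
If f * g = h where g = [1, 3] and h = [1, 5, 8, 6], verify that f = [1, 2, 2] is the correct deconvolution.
Forward-compute [1, 2, 2] * [1, 3]: h[0] = 1×1 = 1; h[1] = 1×3 + 2×1 = 5; h[2] = 2×3 + 2×1 = 8; h[3] = 2×3 = 6 → [1, 5, 8, 6]. Matches given h = [1, 5, 8, 6], so verified.

Verified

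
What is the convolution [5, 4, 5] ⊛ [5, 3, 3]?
y[0] = 5×5 = 25; y[1] = 5×3 + 4×5 = 35; y[2] = 5×3 + 4×3 + 5×5 = 52; y[3] = 4×3 + 5×3 = 27; y[4] = 5×3 = 15

[25, 35, 52, 27, 15]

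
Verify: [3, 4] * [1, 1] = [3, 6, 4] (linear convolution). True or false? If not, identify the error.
Recompute linear convolution of [3, 4] and [1, 1]: y[0] = 3×1 = 3; y[1] = 3×1 + 4×1 = 7; y[2] = 4×1 = 4 → [3, 7, 4]. Compare to given [3, 6, 4]: they differ at index 1: given 6, correct 7, so answer: No

No. Error at index 1: given 6, correct 7.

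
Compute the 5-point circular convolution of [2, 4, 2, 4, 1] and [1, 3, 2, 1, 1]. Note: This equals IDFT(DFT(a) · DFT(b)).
Either evaluate y[k] = Σ_j a[j]·b[(k-j) mod 5] directly, or use IDFT(DFT(a) · DFT(b)). y[0] = 2×1 + 4×1 + 2×1 + 4×2 + 1×3 = 19; y[1] = 2×3 + 4×1 + 2×1 + 4×1 + 1×2 = 18; y[2] = 2×2 + 4×3 + 2×1 + 4×1 + 1×1 = 23; y[3] = 2×1 + 4×2 + 2×3 + 4×1 + 1×1 = 21; y[4] = 2×1 + 4×1 + 2×2 + 4×3 + 1×1 = 23. Result: [19, 18, 23, 21, 23]

[19, 18, 23, 21, 23]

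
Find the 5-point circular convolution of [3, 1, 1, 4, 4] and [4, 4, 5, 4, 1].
Use y[k] = Σ_j u[j]·v[(k-j) mod 5]. y[0] = 3×4 + 1×1 + 1×4 + 4×5 + 4×4 = 53; y[1] = 3×4 + 1×4 + 1×1 + 4×4 + 4×5 = 53; y[2] = 3×5 + 1×4 + 1×4 + 4×1 + 4×4 = 43; y[3] = 3×4 + 1×5 + 1×4 + 4×4 + 4×1 = 41; y[4] = 3×1 + 1×4 + 1×5 + 4×4 + 4×4 = 44. Result: [53, 53, 43, 41, 44]

[53, 53, 43, 41, 44]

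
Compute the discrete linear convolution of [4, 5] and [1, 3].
y[0] = 4×1 = 4; y[1] = 4×3 + 5×1 = 17; y[2] = 5×3 = 15

[4, 17, 15]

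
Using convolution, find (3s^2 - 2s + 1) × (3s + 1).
Ascending coefficients: a = [1, -2, 3], b = [1, 3]. c[0] = 1×1 = 1; c[1] = 1×3 + -2×1 = 1; c[2] = -2×3 + 3×1 = -3; c[3] = 3×3 = 9. Result coefficients: [1, 1, -3, 9] → 9s^3 - 3s^2 + s + 1

9s^3 - 3s^2 + s + 1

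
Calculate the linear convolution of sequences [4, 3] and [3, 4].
y[0] = 4×3 = 12; y[1] = 4×4 + 3×3 = 25; y[2] = 3×4 = 12

[12, 25, 12]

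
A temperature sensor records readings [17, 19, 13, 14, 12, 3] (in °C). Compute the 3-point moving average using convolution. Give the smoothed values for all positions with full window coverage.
3-point moving average kernel = [1, 1, 1]. Apply in 'valid' mode (full window coverage): avg[0] = (17 + 19 + 13) / 3 = 16.33; avg[1] = (19 + 13 + 14) / 3 = 15.33; avg[2] = (13 + 14 + 12) / 3 = 13.0; avg[3] = (14 + 12 + 3) / 3 = 9.67. Smoothed values: [16.33, 15.33, 13.0, 9.67]

[16.33, 15.33, 13.0, 9.67]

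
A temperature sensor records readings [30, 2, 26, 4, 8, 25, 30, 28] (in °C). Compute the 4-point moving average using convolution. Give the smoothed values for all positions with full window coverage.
4-point moving average kernel = [1, 1, 1, 1]. Apply in 'valid' mode (full window coverage): avg[0] = (30 + 2 + 26 + 4) / 4 = 15.5; avg[1] = (2 + 26 + 4 + 8) / 4 = 10.0; avg[2] = (26 + 4 + 8 + 25) / 4 = 15.75; avg[3] = (4 + 8 + 25 + 30) / 4 = 16.75; avg[4] = (8 + 25 + 30 + 28) / 4 = 22.75. Smoothed values: [15.5, 10.0, 15.75, 16.75, 22.75]

[15.5, 10.0, 15.75, 16.75, 22.75]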